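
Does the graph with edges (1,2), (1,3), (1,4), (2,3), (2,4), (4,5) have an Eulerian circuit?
No (4 vertices have odd degree: {1, 2, 4, 5}; Eulerian circuit requires 0)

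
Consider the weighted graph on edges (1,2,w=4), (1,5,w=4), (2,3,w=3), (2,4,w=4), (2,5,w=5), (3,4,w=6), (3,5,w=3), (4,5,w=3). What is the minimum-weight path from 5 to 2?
5 (path: 5 -> 2; weights 5 = 5)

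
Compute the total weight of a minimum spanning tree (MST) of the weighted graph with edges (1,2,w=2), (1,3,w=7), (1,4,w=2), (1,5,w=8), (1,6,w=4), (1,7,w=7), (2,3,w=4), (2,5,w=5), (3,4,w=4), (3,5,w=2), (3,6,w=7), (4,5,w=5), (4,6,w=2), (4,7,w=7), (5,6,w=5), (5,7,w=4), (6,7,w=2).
14 (MST edges: (1,2,w=2), (1,4,w=2), (2,3,w=4), (3,5,w=2), (4,6,w=2), (6,7,w=2); sum of weights 2 + 2 + 4 + 2 + 2 + 2 = 14)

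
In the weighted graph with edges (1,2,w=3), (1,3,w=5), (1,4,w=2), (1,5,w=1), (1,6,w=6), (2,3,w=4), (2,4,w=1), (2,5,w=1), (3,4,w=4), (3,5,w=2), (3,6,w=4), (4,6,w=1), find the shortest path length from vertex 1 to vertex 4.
2 (path: 1 -> 4; weights 2 = 2)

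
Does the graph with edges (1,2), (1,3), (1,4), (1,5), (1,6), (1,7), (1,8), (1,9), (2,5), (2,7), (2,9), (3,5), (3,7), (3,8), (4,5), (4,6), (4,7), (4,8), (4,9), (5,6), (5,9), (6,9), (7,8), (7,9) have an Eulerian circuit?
Yes (the graph is connected and all 9 vertices have even degree)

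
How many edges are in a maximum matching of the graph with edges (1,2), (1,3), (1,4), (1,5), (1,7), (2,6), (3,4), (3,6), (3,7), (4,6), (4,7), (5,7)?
3 (matching: (1,4), (2,6), (5,7); upper bound floor(n/2) = floor(7/2) = 3)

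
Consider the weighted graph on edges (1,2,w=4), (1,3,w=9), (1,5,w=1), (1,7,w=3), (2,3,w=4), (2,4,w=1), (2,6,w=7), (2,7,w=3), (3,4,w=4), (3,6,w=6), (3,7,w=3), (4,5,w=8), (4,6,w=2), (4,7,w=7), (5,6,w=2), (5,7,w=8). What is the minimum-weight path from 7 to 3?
3 (path: 7 -> 3; weights 3 = 3)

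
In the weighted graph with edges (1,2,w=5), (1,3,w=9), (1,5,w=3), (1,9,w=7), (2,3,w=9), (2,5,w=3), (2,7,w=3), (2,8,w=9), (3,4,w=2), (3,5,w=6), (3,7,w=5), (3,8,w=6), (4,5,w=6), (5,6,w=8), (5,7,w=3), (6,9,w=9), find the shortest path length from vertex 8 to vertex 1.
14 (path: 8 -> 2 -> 1; weights 9 + 5 = 14)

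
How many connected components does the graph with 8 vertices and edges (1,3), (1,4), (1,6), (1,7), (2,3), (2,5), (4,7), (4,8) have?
1 (components: {1, 2, 3, 4, 5, 6, 7, 8})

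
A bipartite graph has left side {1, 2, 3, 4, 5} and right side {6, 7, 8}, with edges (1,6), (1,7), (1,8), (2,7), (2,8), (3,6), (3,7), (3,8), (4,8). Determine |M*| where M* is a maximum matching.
3 (matching: (1,8), (2,7), (3,6); upper bound min(|L|,|R|) = min(5,3) = 3)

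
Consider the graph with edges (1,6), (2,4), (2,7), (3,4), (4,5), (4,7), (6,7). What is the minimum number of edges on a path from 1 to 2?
3 (path: 1 -> 6 -> 7 -> 2, 3 edges)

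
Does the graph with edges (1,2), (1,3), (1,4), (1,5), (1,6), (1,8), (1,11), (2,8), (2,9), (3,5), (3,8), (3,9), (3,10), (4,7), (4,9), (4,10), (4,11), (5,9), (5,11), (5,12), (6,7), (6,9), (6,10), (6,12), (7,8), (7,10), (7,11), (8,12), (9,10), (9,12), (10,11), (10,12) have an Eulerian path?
No (12 vertices have odd degree: {1, 2, 3, 4, 5, 6, 7, 8, 9, 10, 11, 12}; Eulerian path requires 0 or 2)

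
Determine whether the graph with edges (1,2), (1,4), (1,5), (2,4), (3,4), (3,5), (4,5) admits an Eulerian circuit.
No (2 vertices have odd degree: {1, 5}; Eulerian circuit requires 0)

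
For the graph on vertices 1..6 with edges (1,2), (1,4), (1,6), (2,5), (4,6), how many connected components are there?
2 (components: {1, 2, 4, 5, 6}, {3})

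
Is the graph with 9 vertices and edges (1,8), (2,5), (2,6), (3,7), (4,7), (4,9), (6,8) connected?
No, it has 2 components: {1, 2, 5, 6, 8}, {3, 4, 7, 9}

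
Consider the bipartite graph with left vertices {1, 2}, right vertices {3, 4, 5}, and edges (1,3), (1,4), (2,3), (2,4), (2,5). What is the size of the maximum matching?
2 (matching: (1,4), (2,5); upper bound min(|L|,|R|) = min(2,3) = 2)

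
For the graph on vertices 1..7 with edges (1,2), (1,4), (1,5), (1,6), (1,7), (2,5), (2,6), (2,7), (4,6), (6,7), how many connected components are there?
2 (components: {1, 2, 4, 5, 6, 7}, {3})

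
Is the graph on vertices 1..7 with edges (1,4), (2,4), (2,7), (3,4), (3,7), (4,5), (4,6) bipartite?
Yes. Partition: {1, 2, 3, 5, 6}, {4, 7}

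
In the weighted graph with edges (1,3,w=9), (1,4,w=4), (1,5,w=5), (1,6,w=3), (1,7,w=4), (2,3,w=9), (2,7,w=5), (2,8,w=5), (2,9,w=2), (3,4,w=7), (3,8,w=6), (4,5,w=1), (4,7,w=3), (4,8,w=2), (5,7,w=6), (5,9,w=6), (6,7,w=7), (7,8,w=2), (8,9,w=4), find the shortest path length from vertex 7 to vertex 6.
7 (path: 7 -> 6; weights 7 = 7)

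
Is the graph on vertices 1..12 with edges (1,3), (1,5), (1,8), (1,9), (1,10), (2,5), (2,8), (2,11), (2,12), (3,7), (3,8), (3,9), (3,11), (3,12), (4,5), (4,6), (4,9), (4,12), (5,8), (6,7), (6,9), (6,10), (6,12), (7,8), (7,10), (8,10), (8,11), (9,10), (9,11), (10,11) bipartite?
No (odd cycle of length 3: 9 -> 1 -> 3 -> 9)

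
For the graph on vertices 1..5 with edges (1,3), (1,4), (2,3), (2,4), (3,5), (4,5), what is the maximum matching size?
2 (matching: (1,4), (3,5); upper bound floor(n/2) = floor(5/2) = 2)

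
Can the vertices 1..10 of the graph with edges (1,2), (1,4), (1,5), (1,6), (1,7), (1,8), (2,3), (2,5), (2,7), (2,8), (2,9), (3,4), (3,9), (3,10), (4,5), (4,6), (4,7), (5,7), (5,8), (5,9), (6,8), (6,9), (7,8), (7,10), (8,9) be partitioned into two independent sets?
No (odd cycle of length 3: 2 -> 1 -> 8 -> 2)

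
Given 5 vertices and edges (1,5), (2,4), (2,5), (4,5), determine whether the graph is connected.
No, it has 2 components: {1, 2, 4, 5}, {3}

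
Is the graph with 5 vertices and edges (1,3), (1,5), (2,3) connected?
No, it has 2 components: {1, 2, 3, 5}, {4}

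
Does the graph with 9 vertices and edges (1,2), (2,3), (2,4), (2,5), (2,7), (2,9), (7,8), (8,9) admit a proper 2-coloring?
Yes. Partition: {1, 3, 4, 5, 6, 7, 9}, {2, 8}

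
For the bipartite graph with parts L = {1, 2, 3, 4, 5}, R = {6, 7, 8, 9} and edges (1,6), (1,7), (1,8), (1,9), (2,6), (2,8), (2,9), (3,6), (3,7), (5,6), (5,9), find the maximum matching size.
4 (matching: (1,9), (2,8), (3,7), (5,6); upper bound min(|L|,|R|) = min(5,4) = 4)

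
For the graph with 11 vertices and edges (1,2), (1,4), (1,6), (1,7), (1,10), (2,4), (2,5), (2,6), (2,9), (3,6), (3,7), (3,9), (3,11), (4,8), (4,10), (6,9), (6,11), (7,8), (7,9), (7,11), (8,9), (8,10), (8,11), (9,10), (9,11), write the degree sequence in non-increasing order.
[7, 5, 5, 5, 5, 5, 5, 4, 4, 4, 1] (degrees: deg(1)=5, deg(2)=5, deg(3)=4, deg(4)=4, deg(5)=1, deg(6)=5, deg(7)=5, deg(8)=5, deg(9)=7, deg(10)=4, deg(11)=5)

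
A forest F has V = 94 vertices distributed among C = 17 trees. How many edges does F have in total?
77 (Each of the 17 component trees on V_i vertices has V_i - 1 edges; summing gives V - C = 94 - 17 = 77)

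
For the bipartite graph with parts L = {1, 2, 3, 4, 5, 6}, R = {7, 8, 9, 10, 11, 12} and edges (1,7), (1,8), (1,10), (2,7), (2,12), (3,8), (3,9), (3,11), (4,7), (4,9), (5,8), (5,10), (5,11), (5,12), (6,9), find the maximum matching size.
6 (matching: (1,10), (2,12), (3,11), (4,7), (5,8), (6,9); upper bound min(|L|,|R|) = min(6,6) = 6)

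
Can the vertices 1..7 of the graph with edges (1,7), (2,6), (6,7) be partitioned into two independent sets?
Yes. Partition: {1, 3, 4, 5, 6}, {2, 7}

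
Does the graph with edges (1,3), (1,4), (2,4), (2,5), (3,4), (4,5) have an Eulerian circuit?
Yes (the graph is connected and all 5 vertices have even degree)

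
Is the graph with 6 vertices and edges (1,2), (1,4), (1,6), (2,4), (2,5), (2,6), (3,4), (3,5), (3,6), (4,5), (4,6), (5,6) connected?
Yes (BFS from 1 visits [1, 2, 4, 6, 5, 3] — all 6 vertices reached)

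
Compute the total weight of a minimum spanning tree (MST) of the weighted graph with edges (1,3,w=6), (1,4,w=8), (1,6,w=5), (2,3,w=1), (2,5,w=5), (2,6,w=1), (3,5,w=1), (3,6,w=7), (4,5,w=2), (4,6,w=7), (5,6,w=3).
10 (MST edges: (1,6,w=5), (2,3,w=1), (2,6,w=1), (3,5,w=1), (4,5,w=2); sum of weights 5 + 1 + 1 + 1 + 2 = 10)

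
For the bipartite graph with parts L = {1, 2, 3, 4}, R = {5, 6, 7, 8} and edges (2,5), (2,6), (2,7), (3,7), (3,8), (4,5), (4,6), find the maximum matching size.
3 (matching: (2,7), (3,8), (4,6); upper bound min(|L|,|R|) = min(4,4) = 4)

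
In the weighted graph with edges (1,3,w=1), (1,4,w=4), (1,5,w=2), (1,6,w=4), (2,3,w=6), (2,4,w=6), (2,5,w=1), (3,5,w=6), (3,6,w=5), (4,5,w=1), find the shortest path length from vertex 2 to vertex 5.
1 (path: 2 -> 5; weights 1 = 1)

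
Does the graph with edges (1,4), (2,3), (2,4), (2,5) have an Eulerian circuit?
No (4 vertices have odd degree: {1, 2, 3, 5}; Eulerian circuit requires 0)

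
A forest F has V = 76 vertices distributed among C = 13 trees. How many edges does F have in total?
63 (Each of the 13 component trees on V_i vertices has V_i - 1 edges; summing gives V - C = 76 - 13 = 63)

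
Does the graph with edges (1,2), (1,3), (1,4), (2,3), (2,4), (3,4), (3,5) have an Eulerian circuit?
No (4 vertices have odd degree: {1, 2, 4, 5}; Eulerian circuit requires 0)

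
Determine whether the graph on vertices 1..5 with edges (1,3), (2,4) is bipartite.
Yes. Partition: {1, 2, 5}, {3, 4}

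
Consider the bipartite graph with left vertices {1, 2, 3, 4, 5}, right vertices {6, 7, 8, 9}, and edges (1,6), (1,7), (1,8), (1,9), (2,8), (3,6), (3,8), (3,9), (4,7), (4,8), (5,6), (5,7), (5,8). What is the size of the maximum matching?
4 (matching: (1,9), (2,8), (3,6), (4,7); upper bound min(|L|,|R|) = min(5,4) = 4)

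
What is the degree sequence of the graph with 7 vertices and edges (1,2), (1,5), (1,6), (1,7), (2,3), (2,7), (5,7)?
[4, 3, 3, 2, 1, 1, 0] (degrees: deg(1)=4, deg(2)=3, deg(3)=1, deg(4)=0, deg(5)=2, deg(6)=1, deg(7)=3)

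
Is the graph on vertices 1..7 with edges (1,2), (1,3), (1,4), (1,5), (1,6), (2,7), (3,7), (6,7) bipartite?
Yes. Partition: {1, 7}, {2, 3, 4, 5, 6}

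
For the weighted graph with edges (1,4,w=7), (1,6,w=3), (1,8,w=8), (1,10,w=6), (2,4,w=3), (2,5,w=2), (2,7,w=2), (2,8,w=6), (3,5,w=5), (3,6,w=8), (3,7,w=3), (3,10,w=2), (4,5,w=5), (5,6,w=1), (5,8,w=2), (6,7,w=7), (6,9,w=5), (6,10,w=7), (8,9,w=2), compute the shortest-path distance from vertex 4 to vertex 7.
5 (path: 4 -> 2 -> 7; weights 3 + 2 = 5)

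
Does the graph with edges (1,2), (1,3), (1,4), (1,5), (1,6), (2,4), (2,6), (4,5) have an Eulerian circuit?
No (4 vertices have odd degree: {1, 2, 3, 4}; Eulerian circuit requires 0)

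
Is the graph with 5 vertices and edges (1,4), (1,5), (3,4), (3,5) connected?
No, it has 2 components: {1, 3, 4, 5}, {2}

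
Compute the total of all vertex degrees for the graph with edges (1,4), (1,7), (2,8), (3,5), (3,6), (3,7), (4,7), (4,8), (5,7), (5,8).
20 (handshake: sum of degrees = 2|E| = 2 x 10 = 20)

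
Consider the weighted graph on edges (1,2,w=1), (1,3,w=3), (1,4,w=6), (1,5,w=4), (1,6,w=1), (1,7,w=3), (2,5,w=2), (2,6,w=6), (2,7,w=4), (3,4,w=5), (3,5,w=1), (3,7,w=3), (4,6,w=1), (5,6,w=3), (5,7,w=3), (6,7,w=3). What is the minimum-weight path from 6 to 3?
4 (path: 6 -> 1 -> 3; weights 1 + 3 = 4)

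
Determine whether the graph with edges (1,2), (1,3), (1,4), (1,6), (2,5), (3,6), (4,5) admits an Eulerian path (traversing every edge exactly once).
Yes — and in fact it has an Eulerian circuit (the graph is connected and all 6 vertices have even degree)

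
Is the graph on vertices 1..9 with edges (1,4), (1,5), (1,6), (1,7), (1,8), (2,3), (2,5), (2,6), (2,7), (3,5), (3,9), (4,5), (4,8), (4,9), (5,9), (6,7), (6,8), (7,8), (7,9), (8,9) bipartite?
No (odd cycle of length 3: 4 -> 1 -> 8 -> 4)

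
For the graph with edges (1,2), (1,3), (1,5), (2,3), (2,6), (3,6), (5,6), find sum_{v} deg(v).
14 (handshake: sum of degrees = 2|E| = 2 x 7 = 14)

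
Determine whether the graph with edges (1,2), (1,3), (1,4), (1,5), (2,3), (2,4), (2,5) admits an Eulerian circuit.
Yes (the graph is connected and all 5 vertices have even degree)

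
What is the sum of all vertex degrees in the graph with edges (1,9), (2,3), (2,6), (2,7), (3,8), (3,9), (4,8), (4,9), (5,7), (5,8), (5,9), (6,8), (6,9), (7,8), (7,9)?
30 (handshake: sum of degrees = 2|E| = 2 x 15 = 30)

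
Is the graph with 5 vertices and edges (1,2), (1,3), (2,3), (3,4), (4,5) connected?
Yes (BFS from 1 visits [1, 2, 3, 4, 5] — all 5 vertices reached)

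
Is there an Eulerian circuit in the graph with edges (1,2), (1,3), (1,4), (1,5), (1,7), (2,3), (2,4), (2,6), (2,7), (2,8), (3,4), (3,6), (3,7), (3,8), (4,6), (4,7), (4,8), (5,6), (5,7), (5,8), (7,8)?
No (2 vertices have odd degree: {1, 8}; Eulerian circuit requires 0)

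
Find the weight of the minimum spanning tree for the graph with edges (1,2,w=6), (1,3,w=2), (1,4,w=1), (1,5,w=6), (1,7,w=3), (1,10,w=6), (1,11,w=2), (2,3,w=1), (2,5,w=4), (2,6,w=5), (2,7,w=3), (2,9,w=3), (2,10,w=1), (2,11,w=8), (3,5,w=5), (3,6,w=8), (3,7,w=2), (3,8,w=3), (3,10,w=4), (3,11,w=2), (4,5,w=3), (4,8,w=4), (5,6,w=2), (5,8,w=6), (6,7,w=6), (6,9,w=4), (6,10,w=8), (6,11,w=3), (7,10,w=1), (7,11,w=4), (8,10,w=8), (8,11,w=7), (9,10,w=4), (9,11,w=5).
19 (MST edges: (1,3,w=2), (1,4,w=1), (1,11,w=2), (2,3,w=1), (2,9,w=3), (2,10,w=1), (3,8,w=3), (4,5,w=3), (5,6,w=2), (7,10,w=1); sum of weights 2 + 1 + 2 + 1 + 3 + 1 + 3 + 3 + 2 + 1 = 19)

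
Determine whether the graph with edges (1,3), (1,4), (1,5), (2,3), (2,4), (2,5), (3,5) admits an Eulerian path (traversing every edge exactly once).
No (4 vertices have odd degree: {1, 2, 3, 5}; Eulerian path requires 0 or 2)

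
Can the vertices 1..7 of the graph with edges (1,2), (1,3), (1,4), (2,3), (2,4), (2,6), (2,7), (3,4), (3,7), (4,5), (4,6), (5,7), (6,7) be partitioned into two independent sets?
No (odd cycle of length 3: 3 -> 1 -> 2 -> 3)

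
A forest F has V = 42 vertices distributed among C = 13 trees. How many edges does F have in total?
29 (Each of the 13 component trees on V_i vertices has V_i - 1 edges; summing gives V - C = 42 - 13 = 29)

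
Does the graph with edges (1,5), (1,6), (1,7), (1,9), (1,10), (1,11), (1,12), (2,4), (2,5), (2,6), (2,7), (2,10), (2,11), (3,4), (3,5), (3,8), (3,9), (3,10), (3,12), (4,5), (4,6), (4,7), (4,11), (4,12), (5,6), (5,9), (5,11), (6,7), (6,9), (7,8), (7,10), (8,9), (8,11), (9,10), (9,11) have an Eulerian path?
No (6 vertices have odd degree: {1, 4, 5, 9, 10, 12}; Eulerian path requires 0 or 2)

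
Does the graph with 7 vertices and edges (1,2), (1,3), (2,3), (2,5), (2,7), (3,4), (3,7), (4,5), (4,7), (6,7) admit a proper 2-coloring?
No (odd cycle of length 3: 2 -> 1 -> 3 -> 2)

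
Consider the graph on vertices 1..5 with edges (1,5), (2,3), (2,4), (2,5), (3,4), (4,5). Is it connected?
Yes (BFS from 1 visits [1, 5, 2, 4, 3] — all 5 vertices reached)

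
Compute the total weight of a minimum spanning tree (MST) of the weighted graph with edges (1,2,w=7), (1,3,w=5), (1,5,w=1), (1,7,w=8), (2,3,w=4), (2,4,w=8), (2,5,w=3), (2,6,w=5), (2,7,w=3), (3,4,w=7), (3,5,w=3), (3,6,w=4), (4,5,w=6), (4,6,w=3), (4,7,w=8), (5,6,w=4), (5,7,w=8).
17 (MST edges: (1,5,w=1), (2,5,w=3), (2,7,w=3), (3,5,w=3), (3,6,w=4), (4,6,w=3); sum of weights 1 + 3 + 3 + 3 + 4 + 3 = 17)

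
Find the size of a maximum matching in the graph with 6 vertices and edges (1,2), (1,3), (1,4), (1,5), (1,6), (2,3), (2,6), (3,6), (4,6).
3 (matching: (1,5), (2,3), (4,6); upper bound floor(n/2) = floor(6/2) = 3)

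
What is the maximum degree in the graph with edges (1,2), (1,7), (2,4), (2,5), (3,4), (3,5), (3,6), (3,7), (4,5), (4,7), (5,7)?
4 (attained at vertices 3, 4, 5, 7)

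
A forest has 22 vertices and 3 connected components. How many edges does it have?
19 (Each of the 3 component trees on V_i vertices has V_i - 1 edges; summing gives V - C = 22 - 3 = 19)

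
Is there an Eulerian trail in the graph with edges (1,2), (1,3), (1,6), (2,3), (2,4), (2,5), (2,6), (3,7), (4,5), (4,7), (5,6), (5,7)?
No (6 vertices have odd degree: {1, 2, 3, 4, 6, 7}; Eulerian path requires 0 or 2)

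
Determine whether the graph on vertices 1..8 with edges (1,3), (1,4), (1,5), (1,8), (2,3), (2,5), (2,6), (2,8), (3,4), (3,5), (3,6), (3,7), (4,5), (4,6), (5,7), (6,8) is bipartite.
No (odd cycle of length 3: 3 -> 1 -> 4 -> 3)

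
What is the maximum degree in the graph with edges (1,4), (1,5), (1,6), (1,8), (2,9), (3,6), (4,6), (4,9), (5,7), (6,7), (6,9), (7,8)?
5 (attained at vertex 6)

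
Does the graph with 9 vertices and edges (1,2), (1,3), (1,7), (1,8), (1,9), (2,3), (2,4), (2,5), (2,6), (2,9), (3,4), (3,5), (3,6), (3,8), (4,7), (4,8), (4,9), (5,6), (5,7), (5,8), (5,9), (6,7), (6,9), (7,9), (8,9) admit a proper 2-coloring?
No (odd cycle of length 3: 8 -> 1 -> 3 -> 8)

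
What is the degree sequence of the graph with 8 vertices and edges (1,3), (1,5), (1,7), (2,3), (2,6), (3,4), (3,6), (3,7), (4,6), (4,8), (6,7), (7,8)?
[5, 4, 4, 3, 3, 2, 2, 1] (degrees: deg(1)=3, deg(2)=2, deg(3)=5, deg(4)=3, deg(5)=1, deg(6)=4, deg(7)=4, deg(8)=2)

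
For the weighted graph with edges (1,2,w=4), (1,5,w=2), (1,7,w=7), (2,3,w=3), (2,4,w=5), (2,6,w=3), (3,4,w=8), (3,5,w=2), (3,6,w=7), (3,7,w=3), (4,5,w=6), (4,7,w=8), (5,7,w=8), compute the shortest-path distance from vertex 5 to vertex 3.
2 (path: 5 -> 3; weights 2 = 2)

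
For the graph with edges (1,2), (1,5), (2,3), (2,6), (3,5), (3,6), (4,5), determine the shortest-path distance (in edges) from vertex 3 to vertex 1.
2 (path: 3 -> 2 -> 1, 2 edges)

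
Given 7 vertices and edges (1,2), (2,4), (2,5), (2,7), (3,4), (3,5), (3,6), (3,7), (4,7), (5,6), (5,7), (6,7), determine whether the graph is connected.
Yes (BFS from 1 visits [1, 2, 4, 5, 7, 3, 6] — all 7 vertices reached)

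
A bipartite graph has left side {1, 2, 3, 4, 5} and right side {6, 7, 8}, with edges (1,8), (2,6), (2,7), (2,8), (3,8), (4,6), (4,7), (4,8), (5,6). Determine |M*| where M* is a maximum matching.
3 (matching: (1,8), (2,7), (4,6); upper bound min(|L|,|R|) = min(5,3) = 3)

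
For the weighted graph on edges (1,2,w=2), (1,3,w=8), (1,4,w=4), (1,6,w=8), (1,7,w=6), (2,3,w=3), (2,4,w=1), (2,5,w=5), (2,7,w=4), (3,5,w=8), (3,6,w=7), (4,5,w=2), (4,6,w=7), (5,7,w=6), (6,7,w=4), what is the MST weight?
16 (MST edges: (1,2,w=2), (2,3,w=3), (2,4,w=1), (2,7,w=4), (4,5,w=2), (6,7,w=4); sum of weights 2 + 3 + 1 + 4 + 2 + 4 = 16)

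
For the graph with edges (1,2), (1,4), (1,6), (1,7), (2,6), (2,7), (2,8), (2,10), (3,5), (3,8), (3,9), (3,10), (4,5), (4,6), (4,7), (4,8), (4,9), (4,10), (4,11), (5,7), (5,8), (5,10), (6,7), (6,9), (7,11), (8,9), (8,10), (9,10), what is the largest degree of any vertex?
8 (attained at vertex 4)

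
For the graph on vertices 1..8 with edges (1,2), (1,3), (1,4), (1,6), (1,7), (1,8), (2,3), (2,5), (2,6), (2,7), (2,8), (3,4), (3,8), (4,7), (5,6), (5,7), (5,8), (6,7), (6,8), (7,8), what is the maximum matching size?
4 (matching: (1,8), (2,6), (3,4), (5,7); upper bound floor(n/2) = floor(8/2) = 4)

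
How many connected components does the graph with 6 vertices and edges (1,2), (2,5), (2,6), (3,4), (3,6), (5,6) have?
1 (components: {1, 2, 3, 4, 5, 6})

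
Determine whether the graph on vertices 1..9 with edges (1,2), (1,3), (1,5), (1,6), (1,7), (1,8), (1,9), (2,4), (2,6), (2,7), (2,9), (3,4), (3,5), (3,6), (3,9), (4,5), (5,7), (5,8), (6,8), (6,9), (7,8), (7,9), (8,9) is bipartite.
No (odd cycle of length 3: 8 -> 1 -> 9 -> 8)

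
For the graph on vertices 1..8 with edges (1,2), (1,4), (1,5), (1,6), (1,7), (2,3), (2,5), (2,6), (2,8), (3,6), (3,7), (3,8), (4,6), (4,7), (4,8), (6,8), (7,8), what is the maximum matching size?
4 (matching: (1,7), (2,5), (3,8), (4,6); upper bound floor(n/2) = floor(8/2) = 4)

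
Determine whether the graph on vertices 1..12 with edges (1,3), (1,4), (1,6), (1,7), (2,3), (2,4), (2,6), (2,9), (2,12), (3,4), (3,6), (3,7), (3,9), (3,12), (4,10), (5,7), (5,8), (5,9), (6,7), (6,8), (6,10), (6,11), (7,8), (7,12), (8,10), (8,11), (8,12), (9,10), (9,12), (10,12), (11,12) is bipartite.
No (odd cycle of length 3: 6 -> 1 -> 3 -> 6)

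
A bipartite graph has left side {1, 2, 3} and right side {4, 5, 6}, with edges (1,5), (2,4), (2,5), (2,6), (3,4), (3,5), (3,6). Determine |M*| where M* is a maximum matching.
3 (matching: (1,5), (2,6), (3,4); upper bound min(|L|,|R|) = min(3,3) = 3)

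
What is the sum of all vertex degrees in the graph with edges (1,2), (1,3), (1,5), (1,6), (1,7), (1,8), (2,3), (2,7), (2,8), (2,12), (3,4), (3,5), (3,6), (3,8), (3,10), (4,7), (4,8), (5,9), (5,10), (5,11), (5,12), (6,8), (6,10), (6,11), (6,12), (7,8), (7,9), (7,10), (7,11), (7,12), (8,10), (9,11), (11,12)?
66 (handshake: sum of degrees = 2|E| = 2 x 33 = 66)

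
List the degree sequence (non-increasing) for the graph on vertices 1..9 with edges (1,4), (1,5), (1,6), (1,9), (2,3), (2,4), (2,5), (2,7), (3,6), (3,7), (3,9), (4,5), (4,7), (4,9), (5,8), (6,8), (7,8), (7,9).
[5, 5, 4, 4, 4, 4, 4, 3, 3] (degrees: deg(1)=4, deg(2)=4, deg(3)=4, deg(4)=5, deg(5)=4, deg(6)=3, deg(7)=5, deg(8)=3, deg(9)=4)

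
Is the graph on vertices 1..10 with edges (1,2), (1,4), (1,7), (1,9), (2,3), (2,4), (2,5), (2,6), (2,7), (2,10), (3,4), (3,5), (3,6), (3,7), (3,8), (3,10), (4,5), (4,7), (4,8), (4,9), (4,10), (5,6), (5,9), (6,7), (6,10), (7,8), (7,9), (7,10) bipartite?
No (odd cycle of length 3: 9 -> 1 -> 7 -> 9)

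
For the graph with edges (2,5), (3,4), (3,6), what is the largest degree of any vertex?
2 (attained at vertex 3)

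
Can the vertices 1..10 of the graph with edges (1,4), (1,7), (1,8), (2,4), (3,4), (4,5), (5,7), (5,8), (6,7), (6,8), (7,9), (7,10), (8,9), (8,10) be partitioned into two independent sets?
Yes. Partition: {1, 2, 3, 5, 6, 9, 10}, {4, 7, 8}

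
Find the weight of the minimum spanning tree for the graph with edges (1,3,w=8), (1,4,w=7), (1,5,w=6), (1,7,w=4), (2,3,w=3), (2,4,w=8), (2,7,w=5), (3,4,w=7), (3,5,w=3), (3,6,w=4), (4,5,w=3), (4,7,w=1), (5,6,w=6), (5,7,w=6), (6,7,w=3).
17 (MST edges: (1,7,w=4), (2,3,w=3), (3,5,w=3), (4,5,w=3), (4,7,w=1), (6,7,w=3); sum of weights 4 + 3 + 3 + 3 + 1 + 3 = 17)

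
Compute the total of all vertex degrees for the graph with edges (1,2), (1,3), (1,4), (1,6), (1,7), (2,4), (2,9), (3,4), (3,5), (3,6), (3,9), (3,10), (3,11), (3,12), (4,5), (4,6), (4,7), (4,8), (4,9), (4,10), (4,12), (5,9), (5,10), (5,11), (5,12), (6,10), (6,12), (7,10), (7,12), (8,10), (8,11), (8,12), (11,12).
66 (handshake: sum of degrees = 2|E| = 2 x 33 = 66)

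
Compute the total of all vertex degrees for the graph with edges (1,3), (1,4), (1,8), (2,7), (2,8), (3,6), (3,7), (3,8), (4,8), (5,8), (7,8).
22 (handshake: sum of degrees = 2|E| = 2 x 11 = 22)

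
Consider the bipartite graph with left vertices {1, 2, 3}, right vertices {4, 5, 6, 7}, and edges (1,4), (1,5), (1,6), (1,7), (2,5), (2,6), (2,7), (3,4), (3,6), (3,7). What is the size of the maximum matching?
3 (matching: (1,7), (2,5), (3,6); upper bound min(|L|,|R|) = min(3,4) = 3)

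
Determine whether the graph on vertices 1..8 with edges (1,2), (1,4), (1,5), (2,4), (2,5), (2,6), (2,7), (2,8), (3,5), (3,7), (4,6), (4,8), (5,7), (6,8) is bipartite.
No (odd cycle of length 3: 4 -> 1 -> 2 -> 4)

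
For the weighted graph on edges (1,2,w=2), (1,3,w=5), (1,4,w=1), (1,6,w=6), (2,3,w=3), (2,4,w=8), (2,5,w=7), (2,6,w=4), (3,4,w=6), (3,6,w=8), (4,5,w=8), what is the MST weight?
17 (MST edges: (1,2,w=2), (1,4,w=1), (2,3,w=3), (2,5,w=7), (2,6,w=4); sum of weights 2 + 1 + 3 + 7 + 4 = 17)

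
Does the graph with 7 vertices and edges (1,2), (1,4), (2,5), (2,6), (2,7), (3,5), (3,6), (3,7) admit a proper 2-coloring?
Yes. Partition: {1, 5, 6, 7}, {2, 3, 4}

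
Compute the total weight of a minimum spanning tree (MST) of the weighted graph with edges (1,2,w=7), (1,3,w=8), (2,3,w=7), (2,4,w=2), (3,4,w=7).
16 (MST edges: (1,2,w=7), (2,3,w=7), (2,4,w=2); sum of weights 7 + 7 + 2 = 16)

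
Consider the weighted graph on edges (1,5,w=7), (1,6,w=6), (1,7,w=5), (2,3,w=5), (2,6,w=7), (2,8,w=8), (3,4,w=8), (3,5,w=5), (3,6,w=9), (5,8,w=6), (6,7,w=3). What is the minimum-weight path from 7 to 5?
12 (path: 7 -> 1 -> 5; weights 5 + 7 = 12)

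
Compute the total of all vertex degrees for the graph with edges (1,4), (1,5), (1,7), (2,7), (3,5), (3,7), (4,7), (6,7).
16 (handshake: sum of degrees = 2|E| = 2 x 8 = 16)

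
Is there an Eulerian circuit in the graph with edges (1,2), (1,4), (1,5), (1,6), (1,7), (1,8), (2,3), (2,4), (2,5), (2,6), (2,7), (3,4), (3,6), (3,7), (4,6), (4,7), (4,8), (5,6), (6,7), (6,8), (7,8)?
No (2 vertices have odd degree: {5, 6}; Eulerian circuit requires 0)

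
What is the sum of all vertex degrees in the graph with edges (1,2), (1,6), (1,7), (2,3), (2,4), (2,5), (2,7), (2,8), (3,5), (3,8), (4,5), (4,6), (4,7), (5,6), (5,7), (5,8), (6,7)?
34 (handshake: sum of degrees = 2|E| = 2 x 17 = 34)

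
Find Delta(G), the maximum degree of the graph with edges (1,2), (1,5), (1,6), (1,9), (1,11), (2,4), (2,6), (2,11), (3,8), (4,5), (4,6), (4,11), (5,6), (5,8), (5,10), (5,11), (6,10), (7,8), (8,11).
6 (attained at vertex 5)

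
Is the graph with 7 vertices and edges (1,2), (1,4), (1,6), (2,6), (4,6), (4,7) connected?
No, it has 3 components: {1, 2, 4, 6, 7}, {3}, {5}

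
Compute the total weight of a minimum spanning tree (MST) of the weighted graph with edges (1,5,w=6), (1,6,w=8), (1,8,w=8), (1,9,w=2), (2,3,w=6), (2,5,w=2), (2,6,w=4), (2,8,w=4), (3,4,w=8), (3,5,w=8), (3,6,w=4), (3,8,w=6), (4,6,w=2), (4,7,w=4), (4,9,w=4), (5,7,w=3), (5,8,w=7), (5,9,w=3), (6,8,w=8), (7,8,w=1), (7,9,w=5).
21 (MST edges: (1,9,w=2), (2,5,w=2), (2,6,w=4), (3,6,w=4), (4,6,w=2), (5,7,w=3), (5,9,w=3), (7,8,w=1); sum of weights 2 + 2 + 4 + 4 + 2 + 3 + 3 + 1 = 21)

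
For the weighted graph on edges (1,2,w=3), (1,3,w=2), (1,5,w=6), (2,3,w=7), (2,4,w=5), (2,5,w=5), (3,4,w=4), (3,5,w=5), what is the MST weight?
14 (MST edges: (1,2,w=3), (1,3,w=2), (2,5,w=5), (3,4,w=4); sum of weights 3 + 2 + 5 + 4 = 14)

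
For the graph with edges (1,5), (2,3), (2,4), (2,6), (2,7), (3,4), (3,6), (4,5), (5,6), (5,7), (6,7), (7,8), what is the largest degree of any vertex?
4 (attained at vertices 2, 5, 6, 7)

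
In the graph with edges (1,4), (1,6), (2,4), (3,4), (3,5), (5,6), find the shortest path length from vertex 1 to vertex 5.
2 (path: 1 -> 6 -> 5, 2 edges)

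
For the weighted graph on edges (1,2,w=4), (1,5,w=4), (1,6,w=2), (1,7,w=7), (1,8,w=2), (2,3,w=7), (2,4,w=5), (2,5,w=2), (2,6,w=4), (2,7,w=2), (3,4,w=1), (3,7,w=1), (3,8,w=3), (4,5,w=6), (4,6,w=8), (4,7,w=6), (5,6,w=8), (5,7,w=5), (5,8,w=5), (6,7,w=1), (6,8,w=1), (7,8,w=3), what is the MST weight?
10 (MST edges: (1,6,w=2), (2,5,w=2), (2,7,w=2), (3,4,w=1), (3,7,w=1), (6,7,w=1), (6,8,w=1); sum of weights 2 + 2 + 2 + 1 + 1 + 1 + 1 = 10)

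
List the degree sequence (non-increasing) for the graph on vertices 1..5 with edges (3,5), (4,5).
[2, 1, 1, 0, 0] (degrees: deg(1)=0, deg(2)=0, deg(3)=1, deg(4)=1, deg(5)=2)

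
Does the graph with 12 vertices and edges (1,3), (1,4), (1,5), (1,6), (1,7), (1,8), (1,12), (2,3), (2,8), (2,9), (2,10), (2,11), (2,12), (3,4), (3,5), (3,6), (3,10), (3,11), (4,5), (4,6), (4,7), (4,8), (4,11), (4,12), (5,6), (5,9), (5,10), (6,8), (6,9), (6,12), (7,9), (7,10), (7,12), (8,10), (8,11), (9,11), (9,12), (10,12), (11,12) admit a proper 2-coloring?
No (odd cycle of length 3: 12 -> 1 -> 4 -> 12)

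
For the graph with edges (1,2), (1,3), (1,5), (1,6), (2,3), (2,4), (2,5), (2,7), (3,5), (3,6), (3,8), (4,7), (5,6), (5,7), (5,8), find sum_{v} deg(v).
30 (handshake: sum of degrees = 2|E| = 2 x 15 = 30)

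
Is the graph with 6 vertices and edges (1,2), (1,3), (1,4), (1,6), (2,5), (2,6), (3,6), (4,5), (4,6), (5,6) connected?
Yes (BFS from 1 visits [1, 2, 3, 4, 6, 5] — all 6 vertices reached)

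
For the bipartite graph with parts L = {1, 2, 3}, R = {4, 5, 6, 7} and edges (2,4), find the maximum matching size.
1 (matching: (2,4); upper bound min(|L|,|R|) = min(3,4) = 3)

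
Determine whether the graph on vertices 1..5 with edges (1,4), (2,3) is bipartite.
Yes. Partition: {1, 2, 5}, {3, 4}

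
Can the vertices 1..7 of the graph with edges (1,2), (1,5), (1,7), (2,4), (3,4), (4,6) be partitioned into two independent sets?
Yes. Partition: {1, 4}, {2, 3, 5, 6, 7}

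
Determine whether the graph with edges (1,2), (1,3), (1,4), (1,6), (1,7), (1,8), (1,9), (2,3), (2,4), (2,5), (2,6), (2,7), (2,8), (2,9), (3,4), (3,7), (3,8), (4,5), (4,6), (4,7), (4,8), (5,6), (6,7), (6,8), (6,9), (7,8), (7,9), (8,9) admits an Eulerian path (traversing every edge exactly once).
No (8 vertices have odd degree: {1, 3, 4, 5, 6, 7, 8, 9}; Eulerian path requires 0 or 2)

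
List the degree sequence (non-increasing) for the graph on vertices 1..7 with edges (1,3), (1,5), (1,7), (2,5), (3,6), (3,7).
[3, 3, 2, 2, 1, 1, 0] (degrees: deg(1)=3, deg(2)=1, deg(3)=3, deg(4)=0, deg(5)=2, deg(6)=1, deg(7)=2)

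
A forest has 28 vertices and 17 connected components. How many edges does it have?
11 (Each of the 17 component trees on V_i vertices has V_i - 1 edges; summing gives V - C = 28 - 17 = 11)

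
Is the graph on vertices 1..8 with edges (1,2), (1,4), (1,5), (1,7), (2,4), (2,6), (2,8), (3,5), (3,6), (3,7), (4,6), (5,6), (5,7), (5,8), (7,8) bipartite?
No (odd cycle of length 3: 2 -> 1 -> 4 -> 2)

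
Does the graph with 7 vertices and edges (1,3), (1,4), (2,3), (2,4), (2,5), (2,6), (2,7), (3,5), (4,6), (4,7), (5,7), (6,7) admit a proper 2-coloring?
No (odd cycle of length 3: 6 -> 4 -> 7 -> 6)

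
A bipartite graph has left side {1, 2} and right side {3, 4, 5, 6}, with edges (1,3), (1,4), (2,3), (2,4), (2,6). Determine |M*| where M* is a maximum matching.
2 (matching: (1,4), (2,6); upper bound min(|L|,|R|) = min(2,4) = 2)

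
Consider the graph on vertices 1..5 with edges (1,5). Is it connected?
No, it has 4 components: {1, 5}, {2}, {3}, {4}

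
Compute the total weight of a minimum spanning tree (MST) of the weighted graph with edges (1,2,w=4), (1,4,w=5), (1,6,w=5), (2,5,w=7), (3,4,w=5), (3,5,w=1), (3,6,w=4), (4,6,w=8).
19 (MST edges: (1,2,w=4), (1,4,w=5), (1,6,w=5), (3,5,w=1), (3,6,w=4); sum of weights 4 + 5 + 5 + 1 + 4 = 19)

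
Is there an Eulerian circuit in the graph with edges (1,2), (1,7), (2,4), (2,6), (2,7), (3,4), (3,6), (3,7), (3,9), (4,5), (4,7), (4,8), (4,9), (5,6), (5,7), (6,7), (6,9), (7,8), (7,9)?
No (2 vertices have odd degree: {5, 6}; Eulerian circuit requires 0)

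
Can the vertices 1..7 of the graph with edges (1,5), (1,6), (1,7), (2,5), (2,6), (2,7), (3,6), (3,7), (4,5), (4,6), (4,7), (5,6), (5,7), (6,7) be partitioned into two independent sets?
No (odd cycle of length 3: 6 -> 1 -> 7 -> 6)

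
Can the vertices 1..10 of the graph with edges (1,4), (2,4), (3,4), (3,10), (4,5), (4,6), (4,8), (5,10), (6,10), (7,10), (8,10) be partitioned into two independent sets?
Yes. Partition: {1, 2, 3, 5, 6, 7, 8, 9}, {4, 10}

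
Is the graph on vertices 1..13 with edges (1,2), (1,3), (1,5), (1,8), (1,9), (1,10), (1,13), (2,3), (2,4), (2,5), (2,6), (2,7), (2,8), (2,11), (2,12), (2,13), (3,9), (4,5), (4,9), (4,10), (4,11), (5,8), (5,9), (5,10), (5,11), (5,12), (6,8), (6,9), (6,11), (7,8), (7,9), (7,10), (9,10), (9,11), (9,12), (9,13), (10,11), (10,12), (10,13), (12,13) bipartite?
No (odd cycle of length 3: 9 -> 1 -> 5 -> 9)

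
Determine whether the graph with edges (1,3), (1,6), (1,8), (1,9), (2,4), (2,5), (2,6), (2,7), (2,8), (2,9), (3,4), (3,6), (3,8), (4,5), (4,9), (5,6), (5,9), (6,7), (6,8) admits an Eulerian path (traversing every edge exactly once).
Yes — and in fact it has an Eulerian circuit (the graph is connected and all 9 vertices have even degree)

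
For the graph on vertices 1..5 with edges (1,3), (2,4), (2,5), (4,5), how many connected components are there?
2 (components: {1, 3}, {2, 4, 5})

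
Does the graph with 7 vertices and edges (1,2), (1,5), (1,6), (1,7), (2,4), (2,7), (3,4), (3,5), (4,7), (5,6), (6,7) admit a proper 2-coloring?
No (odd cycle of length 3: 7 -> 1 -> 6 -> 7)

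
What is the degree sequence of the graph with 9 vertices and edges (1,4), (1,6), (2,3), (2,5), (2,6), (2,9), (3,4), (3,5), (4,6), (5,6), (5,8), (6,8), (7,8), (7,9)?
[5, 4, 4, 3, 3, 3, 2, 2, 2] (degrees: deg(1)=2, deg(2)=4, deg(3)=3, deg(4)=3, deg(5)=4, deg(6)=5, deg(7)=2, deg(8)=3, deg(9)=2)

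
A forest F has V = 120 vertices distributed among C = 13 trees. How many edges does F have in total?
107 (Each of the 13 component trees on V_i vertices has V_i - 1 edges; summing gives V - C = 120 - 13 = 107)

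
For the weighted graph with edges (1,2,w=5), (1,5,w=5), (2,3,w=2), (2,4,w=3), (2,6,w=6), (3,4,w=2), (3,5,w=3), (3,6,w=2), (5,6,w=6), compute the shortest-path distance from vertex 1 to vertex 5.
5 (path: 1 -> 5; weights 5 = 5)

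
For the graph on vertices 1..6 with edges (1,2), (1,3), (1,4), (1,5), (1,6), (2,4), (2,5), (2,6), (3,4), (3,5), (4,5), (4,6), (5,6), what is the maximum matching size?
3 (matching: (1,6), (2,5), (3,4); upper bound floor(n/2) = floor(6/2) = 3)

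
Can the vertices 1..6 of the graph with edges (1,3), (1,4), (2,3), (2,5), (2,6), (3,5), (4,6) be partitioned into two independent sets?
No (odd cycle of length 5: 2 -> 3 -> 1 -> 4 -> 6 -> 2)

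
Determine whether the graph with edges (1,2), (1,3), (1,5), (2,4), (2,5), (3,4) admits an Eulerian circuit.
No (2 vertices have odd degree: {1, 2}; Eulerian circuit requires 0)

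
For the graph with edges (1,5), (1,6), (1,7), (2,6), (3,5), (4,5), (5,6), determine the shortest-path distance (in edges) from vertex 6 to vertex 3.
2 (path: 6 -> 5 -> 3, 2 edges)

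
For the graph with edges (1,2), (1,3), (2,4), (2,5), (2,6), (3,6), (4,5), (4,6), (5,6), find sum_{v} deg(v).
18 (handshake: sum of degrees = 2|E| = 2 x 9 = 18)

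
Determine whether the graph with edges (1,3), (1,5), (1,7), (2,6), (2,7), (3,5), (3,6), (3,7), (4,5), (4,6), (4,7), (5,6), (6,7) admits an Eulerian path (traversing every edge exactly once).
No (4 vertices have odd degree: {1, 4, 6, 7}; Eulerian path requires 0 or 2)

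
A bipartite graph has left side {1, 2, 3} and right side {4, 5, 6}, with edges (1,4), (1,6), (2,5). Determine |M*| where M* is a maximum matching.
2 (matching: (1,6), (2,5); upper bound min(|L|,|R|) = min(3,3) = 3)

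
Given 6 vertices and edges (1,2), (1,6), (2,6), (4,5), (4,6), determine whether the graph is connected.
No, it has 2 components: {1, 2, 4, 5, 6}, {3}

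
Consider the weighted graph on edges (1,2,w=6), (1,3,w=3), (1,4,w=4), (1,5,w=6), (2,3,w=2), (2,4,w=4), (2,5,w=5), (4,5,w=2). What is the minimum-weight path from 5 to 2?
5 (path: 5 -> 2; weights 5 = 5)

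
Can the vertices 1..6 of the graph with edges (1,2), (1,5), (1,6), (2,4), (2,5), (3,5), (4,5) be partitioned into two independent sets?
No (odd cycle of length 3: 5 -> 1 -> 2 -> 5)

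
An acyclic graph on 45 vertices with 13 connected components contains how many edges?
32 (Each of the 13 component trees on V_i vertices has V_i - 1 edges; summing gives V - C = 45 - 13 = 32)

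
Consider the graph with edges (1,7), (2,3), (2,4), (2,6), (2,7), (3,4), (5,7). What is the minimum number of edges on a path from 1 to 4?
3 (path: 1 -> 7 -> 2 -> 4, 3 edges)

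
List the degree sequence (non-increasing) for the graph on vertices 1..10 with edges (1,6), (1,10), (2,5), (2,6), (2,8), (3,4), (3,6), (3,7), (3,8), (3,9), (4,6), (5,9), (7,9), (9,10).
[5, 4, 4, 3, 2, 2, 2, 2, 2, 2] (degrees: deg(1)=2, deg(2)=3, deg(3)=5, deg(4)=2, deg(5)=2, deg(6)=4, deg(7)=2, deg(8)=2, deg(9)=4, deg(10)=2)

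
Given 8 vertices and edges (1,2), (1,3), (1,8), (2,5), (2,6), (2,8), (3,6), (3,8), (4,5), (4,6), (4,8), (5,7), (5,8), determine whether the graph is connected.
Yes (BFS from 1 visits [1, 2, 3, 8, 5, 6, 4, 7] — all 8 vertices reached)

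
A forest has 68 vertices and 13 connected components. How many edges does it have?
55 (Each of the 13 component trees on V_i vertices has V_i - 1 edges; summing gives V - C = 68 - 13 = 55)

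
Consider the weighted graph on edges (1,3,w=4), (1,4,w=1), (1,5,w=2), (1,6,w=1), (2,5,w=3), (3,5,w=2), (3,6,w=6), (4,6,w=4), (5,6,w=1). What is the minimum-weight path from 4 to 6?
2 (path: 4 -> 1 -> 6; weights 1 + 1 = 2)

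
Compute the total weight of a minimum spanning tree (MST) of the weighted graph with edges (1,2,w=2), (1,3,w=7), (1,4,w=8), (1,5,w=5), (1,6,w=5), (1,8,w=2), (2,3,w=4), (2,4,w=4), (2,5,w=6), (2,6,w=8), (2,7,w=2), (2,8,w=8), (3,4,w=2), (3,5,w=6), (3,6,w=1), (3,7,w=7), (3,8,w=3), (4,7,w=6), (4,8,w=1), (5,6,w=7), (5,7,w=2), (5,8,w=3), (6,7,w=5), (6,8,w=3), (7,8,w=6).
12 (MST edges: (1,2,w=2), (1,8,w=2), (2,7,w=2), (3,4,w=2), (3,6,w=1), (4,8,w=1), (5,7,w=2); sum of weights 2 + 2 + 2 + 2 + 1 + 1 + 2 = 12)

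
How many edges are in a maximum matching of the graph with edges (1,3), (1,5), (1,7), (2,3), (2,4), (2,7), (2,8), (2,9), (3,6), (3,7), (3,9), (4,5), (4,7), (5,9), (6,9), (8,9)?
4 (matching: (2,8), (3,6), (4,7), (5,9); upper bound floor(n/2) = floor(9/2) = 4)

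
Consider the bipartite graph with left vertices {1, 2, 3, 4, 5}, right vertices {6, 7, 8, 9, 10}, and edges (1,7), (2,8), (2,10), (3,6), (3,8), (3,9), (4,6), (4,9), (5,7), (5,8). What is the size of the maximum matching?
5 (matching: (1,7), (2,10), (3,9), (4,6), (5,8); upper bound min(|L|,|R|) = min(5,5) = 5)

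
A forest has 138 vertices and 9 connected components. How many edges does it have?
129 (Each of the 9 component trees on V_i vertices has V_i - 1 edges; summing gives V - C = 138 - 9 = 129)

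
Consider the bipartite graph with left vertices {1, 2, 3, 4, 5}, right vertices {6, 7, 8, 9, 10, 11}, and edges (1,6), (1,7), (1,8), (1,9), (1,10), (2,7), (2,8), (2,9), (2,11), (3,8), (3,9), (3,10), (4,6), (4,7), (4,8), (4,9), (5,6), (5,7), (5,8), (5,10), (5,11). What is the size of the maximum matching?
5 (matching: (1,10), (2,11), (3,9), (4,8), (5,7); upper bound min(|L|,|R|) = min(5,6) = 5)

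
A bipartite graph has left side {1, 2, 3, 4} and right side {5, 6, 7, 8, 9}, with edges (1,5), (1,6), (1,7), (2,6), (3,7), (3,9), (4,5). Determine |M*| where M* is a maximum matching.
4 (matching: (1,7), (2,6), (3,9), (4,5); upper bound min(|L|,|R|) = min(4,5) = 4)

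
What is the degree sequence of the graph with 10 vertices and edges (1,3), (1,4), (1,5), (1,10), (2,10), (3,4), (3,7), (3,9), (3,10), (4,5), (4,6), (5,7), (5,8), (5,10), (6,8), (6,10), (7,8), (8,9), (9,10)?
[6, 5, 5, 4, 4, 4, 3, 3, 3, 1] (degrees: deg(1)=4, deg(2)=1, deg(3)=5, deg(4)=4, deg(5)=5, deg(6)=3, deg(7)=3, deg(8)=4, deg(9)=3, deg(10)=6)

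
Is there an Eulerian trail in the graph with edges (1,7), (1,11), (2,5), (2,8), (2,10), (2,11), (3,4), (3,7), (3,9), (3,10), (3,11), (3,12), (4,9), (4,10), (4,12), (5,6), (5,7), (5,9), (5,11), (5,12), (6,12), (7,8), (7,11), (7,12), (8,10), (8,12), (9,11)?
Yes — and in fact it has an Eulerian circuit (the graph is connected and all 12 vertices have even degree)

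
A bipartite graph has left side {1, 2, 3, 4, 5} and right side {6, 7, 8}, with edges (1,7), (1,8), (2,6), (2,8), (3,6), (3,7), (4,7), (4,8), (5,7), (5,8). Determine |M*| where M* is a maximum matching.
3 (matching: (1,8), (2,6), (3,7); upper bound min(|L|,|R|) = min(5,3) = 3)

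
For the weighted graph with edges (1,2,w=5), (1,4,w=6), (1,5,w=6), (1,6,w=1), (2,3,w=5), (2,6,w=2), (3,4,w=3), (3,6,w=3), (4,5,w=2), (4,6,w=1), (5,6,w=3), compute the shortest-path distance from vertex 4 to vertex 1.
2 (path: 4 -> 6 -> 1; weights 1 + 1 = 2)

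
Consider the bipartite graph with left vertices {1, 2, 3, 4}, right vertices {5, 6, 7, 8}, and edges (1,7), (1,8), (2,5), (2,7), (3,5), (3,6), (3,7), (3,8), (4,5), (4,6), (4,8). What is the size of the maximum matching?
4 (matching: (1,8), (2,7), (3,6), (4,5); upper bound min(|L|,|R|) = min(4,4) = 4)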